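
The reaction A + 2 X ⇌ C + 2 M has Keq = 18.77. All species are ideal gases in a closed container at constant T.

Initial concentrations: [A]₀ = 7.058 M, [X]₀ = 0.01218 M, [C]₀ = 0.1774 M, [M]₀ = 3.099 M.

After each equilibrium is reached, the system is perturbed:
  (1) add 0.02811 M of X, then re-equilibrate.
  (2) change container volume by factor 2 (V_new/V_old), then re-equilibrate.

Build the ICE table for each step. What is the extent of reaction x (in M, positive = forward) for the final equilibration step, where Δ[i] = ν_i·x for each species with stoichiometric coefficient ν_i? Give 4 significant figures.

Q₀ = 1627 vs Keq = 18.77 ⇒ Q>K, reverse
Step 1:
                  A         X         C         M
  I           7.058   0.01218    0.1774     3.099
  C         0.04197   0.08394  -0.04197  -0.08394
  E             7.1   0.09612    0.1354     3.015
  solve Keq expr → x = -0.04197; check Q = 18.77
Then add 0.02811 M of X.
Step 2:
                  A         X         C         M
  I             7.1    0.1242    0.1354     3.015
  C        -0.01161  -0.02322   0.01161   0.02322
  E           7.088     0.101     0.147     3.038
  solve Keq expr → x = 0.01161; check Q = 18.77
Then change container volume by factor 2 (V_new/V_old).
Step 3:
                  A         X         C         M
  I           3.544    0.0505   0.07352     1.519
  C               0         0         0         0
  E           3.544    0.0505   0.07352     1.519
  solve Keq expr → x = 0; check Q = 18.77

x = 0 M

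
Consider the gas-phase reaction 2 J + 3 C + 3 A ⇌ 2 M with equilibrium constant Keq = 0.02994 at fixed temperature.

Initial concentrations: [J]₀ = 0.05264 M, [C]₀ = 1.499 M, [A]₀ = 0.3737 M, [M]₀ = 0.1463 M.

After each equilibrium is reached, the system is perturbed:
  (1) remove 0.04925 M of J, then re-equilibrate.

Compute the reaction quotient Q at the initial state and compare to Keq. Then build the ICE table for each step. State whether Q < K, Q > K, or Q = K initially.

Q₀ = 43.94 vs Keq = 0.02994 ⇒ Q>K, reverse
Step 1:
                    J           C           A           M
  init        0.05264       1.499      0.3737      0.1463
  Δ            0.1196      0.1794      0.1794     -0.1196
  eq           0.1723       1.678      0.5531     0.02667
  solve Keq expr → x = -0.05982; check Q = 0.02994
Then remove 0.04925 M of J.
Step 2:
                    J           C           A           M
  init          0.123       1.678      0.5531     0.02667
  Δ          0.006032    0.009048    0.009048   -0.006032
  eq           0.1291       1.687      0.5622     0.02063
  solve Keq expr → x = -0.003016; check Q = 0.02994

Q₀ = 43.94; Q > K (proceeds reverse)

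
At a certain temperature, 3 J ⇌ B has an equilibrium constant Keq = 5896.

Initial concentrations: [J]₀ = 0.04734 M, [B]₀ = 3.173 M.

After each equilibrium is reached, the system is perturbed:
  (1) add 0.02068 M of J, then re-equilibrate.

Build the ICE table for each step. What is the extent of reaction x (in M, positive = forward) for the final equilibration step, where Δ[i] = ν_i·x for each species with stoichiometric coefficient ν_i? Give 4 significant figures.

x = 0.006874 M

Q₀ = 2.9908e+04 vs Keq = 5896 ⇒ Q>K, reverse
Step 1:
                  J         B
  init      0.04734     3.173
  Δ          0.0339   -0.0113
  eq        0.08124     3.162
  solve Keq expr → x = -0.0113; check Q = 5896
Then add 0.02068 M of J.
Step 2:
                  J         B
  init       0.1019     3.162
  Δ        -0.02062  0.006874
  eq         0.0813     3.169
  solve Keq expr → x = 0.006874; check Q = 5896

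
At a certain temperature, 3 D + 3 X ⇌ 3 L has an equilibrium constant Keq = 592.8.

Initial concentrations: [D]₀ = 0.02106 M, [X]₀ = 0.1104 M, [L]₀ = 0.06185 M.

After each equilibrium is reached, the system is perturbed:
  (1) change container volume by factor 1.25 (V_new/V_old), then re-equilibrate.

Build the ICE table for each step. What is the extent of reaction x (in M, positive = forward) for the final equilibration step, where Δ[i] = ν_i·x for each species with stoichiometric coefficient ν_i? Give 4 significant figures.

Q₀ = 1.8825e+04 vs Keq = 592.8 ⇒ Q>K, reverse
Step 1:
                  D         X         L
  Initial   0.02106    0.1104   0.06185
  Change    0.01871   0.01871  -0.01871
  Equil     0.03977    0.1291   0.04314
  solve Keq expr → x = -0.006238; check Q = 592.8
Then change container volume by factor 1.25 (V_new/V_old).
Step 2:
                  D         X         L
  Initial   0.03182    0.1033   0.03451
  Change   0.003193  0.003193 -0.003193
  Equil     0.03501    0.1065   0.03132
  solve Keq expr → x = -0.001064; check Q = 592.8

x = -0.001064 M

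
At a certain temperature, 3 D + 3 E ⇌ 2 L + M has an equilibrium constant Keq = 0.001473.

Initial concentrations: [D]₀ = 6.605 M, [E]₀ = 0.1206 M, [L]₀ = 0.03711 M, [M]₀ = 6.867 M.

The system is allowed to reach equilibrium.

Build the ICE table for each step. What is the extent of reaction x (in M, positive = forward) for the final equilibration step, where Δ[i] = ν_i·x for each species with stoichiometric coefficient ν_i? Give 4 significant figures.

Q₀ = 0.01871 vs Keq = 0.001473 ⇒ Q>K, reverse
Step 1:
                   D          E          L          M
  I            6.605     0.1206    0.03711      6.867
  C          0.03302    0.03302   -0.02202   -0.01101
  E            6.638     0.1536    0.01509      6.856
  solve Keq expr → x = -0.01101; check Q = 0.001473

x = -0.01101 M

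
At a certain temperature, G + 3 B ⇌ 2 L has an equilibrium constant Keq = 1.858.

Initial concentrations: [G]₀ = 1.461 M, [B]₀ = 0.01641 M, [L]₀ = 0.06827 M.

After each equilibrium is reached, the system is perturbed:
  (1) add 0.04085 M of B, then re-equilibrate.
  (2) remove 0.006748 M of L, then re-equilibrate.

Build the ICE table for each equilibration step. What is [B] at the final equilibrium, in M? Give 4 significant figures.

[B]_eq = 0.08648 M

Q₀ = 721.9 vs Keq = 1.858 ⇒ Q>K, reverse
Step 1:
                  G         B         L
  I           1.461   0.01641   0.06827
  C         0.01832   0.05497  -0.03665
  E           1.479   0.07138   0.03162
  solve Keq expr → x = -0.01832; check Q = 1.858
Then add 0.04085 M of B.
Step 2:
                  G         B         L
  I           1.479    0.1122   0.03162
  C        -0.00699  -0.02097   0.01398
  E           1.472   0.09126    0.0456
  solve Keq expr → x = 0.00699; check Q = 1.858
Then remove 0.006748 M of L.
Step 3:
                  G         B         L
  I           1.472   0.09126   0.03885
  C       -0.001594 -0.004782  0.003188
  E           1.471   0.08648   0.04204
  solve Keq expr → x = 0.001594; check Q = 1.858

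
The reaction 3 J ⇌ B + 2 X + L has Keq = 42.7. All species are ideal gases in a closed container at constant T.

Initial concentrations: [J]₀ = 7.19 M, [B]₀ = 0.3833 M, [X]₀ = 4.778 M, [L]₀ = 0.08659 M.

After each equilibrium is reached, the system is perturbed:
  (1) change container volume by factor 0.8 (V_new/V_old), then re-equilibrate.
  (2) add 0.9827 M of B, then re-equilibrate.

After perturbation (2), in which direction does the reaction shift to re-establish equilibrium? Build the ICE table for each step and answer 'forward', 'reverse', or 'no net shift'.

Direction: reverse

Q₀ = 0.002039 vs Keq = 42.7 ⇒ Q<K, forward
Step 1:
                    J           B           X           L
  Initial        7.19      0.3833       4.778     0.08659
  Change       -5.322       1.774       3.548       1.774
  Equil         1.868       2.157       8.326       1.861
  solve Keq expr → x = 1.774; check Q = 42.7
Then change container volume by factor 0.8 (V_new/V_old).
Step 2:
                    J           B           X           L
  Initial       2.335       2.697       10.41       2.326
  Change       0.1355    -0.04516    -0.09032    -0.04516
  Equil          2.47       2.652       10.32       2.281
  solve Keq expr → x = -0.04516; check Q = 42.7
Then add 0.9827 M of B.
Step 3:
                    J           B           X           L
  Initial        2.47       3.634       10.32       2.281
  Change        0.205    -0.06834     -0.1367    -0.06834
  Equil         2.675       3.566       10.18       2.212
  solve Keq expr → x = -0.06834; check Q = 42.7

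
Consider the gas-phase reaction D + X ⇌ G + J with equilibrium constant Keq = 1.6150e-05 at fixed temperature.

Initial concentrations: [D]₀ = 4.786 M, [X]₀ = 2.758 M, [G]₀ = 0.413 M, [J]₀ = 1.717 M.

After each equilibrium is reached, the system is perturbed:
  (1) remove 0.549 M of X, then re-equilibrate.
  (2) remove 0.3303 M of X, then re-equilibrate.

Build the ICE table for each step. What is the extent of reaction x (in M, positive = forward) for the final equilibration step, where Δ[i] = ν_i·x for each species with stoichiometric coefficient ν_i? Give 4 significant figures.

x = -2.1260e-05 M

Q₀ = 0.05372 vs Keq = 1.6150e-05 ⇒ Q>K, reverse
Step 1:
                   D          X          G          J
  init         4.786      2.758      0.413      1.717
  Δ           0.4128     0.4128    -0.4128    -0.4128
  eq           5.199      3.171 2.0413e-04      1.304
  solve Keq expr → x = -0.4128; check Q = 1.6150e-05
Then remove 0.549 M of X.
Step 2:
                   D          X          G          J
  init         5.199      2.622 2.0413e-04      1.304
  Δ       3.5335e-05 3.5335e-05 -3.5335e-05 -3.5335e-05
  eq           5.199      2.622 1.6879e-04      1.304
  solve Keq expr → x = -3.5335e-05; check Q = 1.6150e-05
Then remove 0.3303 M of X.
Step 3:
                   D          X          G          J
  init         5.199      2.292 1.6879e-04      1.304
  Δ       2.1260e-05 2.1260e-05 -2.1260e-05 -2.1260e-05
  eq           5.199      2.292 1.4753e-04      1.304
  solve Keq expr → x = -2.1260e-05; check Q = 1.6150e-05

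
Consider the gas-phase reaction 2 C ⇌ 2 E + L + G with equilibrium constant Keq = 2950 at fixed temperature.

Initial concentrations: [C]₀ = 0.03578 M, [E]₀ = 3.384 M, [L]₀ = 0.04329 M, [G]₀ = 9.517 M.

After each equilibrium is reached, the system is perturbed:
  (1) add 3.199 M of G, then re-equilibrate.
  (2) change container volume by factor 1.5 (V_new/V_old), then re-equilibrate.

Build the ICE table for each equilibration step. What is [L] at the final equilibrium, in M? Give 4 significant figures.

Q₀ = 3685 vs Keq = 2950 ⇒ Q>K, reverse
Step 1:
                    C           E           L           G
  init        0.03578       3.384     0.04329       9.517
  Δ           0.00338    -0.00338    -0.00169    -0.00169
  eq          0.03916       3.381      0.0416       9.515
  solve Keq expr → x = -0.00169; check Q = 2950
Then add 3.199 M of G.
Step 2:
                    C           E           L           G
  init        0.03916       3.381      0.0416       12.71
  Δ          0.004734   -0.004734   -0.002367   -0.002367
  eq          0.04389       3.376     0.03923       12.71
  solve Keq expr → x = -0.002367; check Q = 2950
Then change container volume by factor 1.5 (V_new/V_old).
Step 3:
                    C           E           L           G
  init        0.02926       2.251     0.02616       8.475
  Δ         -0.008199    0.008199      0.0041      0.0041
  eq          0.02106       2.259     0.03025       8.479
  solve Keq expr → x = 0.0041; check Q = 2950

[L]_eq = 0.03025 M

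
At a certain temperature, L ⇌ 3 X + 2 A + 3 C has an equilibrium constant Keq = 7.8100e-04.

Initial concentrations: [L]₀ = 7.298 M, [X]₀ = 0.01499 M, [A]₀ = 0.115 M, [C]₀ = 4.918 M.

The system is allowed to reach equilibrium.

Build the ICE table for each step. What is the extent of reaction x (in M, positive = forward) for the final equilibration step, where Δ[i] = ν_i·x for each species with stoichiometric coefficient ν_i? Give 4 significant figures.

x = 0.03226 M

Q₀ = 7.2604e-07 vs Keq = 7.8100e-04 ⇒ Q<K, forward
Step 1:
                  L         X         A         C
  I           7.298   0.01499     0.115     4.918
  C        -0.03226   0.09678   0.06452   0.09678
  E           7.266    0.1118    0.1795     5.015
  solve Keq expr → x = 0.03226; check Q = 7.8100e-04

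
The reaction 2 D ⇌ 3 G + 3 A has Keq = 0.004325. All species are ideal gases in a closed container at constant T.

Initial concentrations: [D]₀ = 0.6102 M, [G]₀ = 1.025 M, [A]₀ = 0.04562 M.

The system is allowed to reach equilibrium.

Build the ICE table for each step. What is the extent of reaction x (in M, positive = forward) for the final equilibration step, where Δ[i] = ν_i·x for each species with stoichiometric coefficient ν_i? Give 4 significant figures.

x = 0.01933 M

Q₀ = 2.7460e-04 vs Keq = 0.004325 ⇒ Q<K, forward
Step 1:
                  D         G         A
  Initial    0.6102     1.025   0.04562
  Change   -0.03866   0.05799   0.05799
  Equil      0.5715     1.083    0.1036
  solve Keq expr → x = 0.01933; check Q = 0.004325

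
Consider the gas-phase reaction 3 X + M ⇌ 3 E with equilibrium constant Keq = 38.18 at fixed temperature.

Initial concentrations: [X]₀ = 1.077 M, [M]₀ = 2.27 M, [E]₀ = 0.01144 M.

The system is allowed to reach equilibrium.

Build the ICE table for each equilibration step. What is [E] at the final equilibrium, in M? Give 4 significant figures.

[E]_eq = 0.8803 M

Q₀ = 5.2796e-07 vs Keq = 38.18 ⇒ Q<K, forward
Step 1:
                    X           M           E
  init          1.077        2.27     0.01144
  Δ           -0.8688     -0.2896      0.8688
  eq           0.2082        1.98      0.8803
  solve Keq expr → x = 0.2896; check Q = 38.18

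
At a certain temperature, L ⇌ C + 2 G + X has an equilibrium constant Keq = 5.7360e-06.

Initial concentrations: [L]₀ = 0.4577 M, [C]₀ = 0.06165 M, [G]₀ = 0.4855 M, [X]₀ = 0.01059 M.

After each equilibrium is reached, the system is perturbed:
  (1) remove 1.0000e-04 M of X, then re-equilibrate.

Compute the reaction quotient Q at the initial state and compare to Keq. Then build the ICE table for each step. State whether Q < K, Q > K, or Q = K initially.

Q₀ = 3.3622e-04 vs Keq = 5.7360e-06 ⇒ Q>K, reverse
Step 1:
                  L         C         G         X
  Initial    0.4577   0.06165    0.4855   0.01059
  Change    0.01035  -0.01035   -0.0207  -0.01035
  Equil       0.468    0.0513    0.4648 2.4223e-04
  solve Keq expr → x = -0.01035; check Q = 5.7360e-06
Then remove 1.0000e-04 M of X.
Step 2:
                  L         C         G         X
  Initial     0.468    0.0513    0.4648 1.4223e-04
  Change  -9.9275e-05 9.9275e-05 1.9855e-04 9.9275e-05
  Equil      0.4679    0.0514     0.465 2.4150e-04
  solve Keq expr → x = 9.9275e-05; check Q = 5.7360e-06

Q₀ = 3.3622e-04; Q > K (proceeds reverse)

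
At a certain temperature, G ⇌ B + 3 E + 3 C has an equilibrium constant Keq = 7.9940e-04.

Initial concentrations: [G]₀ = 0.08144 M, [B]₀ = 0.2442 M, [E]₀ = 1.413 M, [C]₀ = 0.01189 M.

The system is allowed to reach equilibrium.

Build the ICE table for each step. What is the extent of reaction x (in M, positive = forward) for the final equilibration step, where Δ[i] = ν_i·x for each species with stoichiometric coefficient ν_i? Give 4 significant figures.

x = 0.01007 M

Q₀ = 1.4219e-05 vs Keq = 7.9940e-04 ⇒ Q<K, forward
Step 1:
                    G           B           E           C
  I           0.08144      0.2442       1.413     0.01189
  C          -0.01007     0.01007     0.03021     0.03021
  E           0.07137      0.2543       1.443      0.0421
  solve Keq expr → x = 0.01007; check Q = 7.9940e-04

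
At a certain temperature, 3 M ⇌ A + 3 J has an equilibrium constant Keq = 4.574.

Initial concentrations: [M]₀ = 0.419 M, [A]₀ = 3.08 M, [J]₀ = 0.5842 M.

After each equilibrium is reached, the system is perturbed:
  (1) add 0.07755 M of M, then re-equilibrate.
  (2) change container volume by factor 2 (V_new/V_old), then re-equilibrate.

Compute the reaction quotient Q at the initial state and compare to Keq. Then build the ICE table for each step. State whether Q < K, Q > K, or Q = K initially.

Q₀ = 8.348; Q > K (proceeds reverse)

Q₀ = 8.348 vs Keq = 4.574 ⇒ Q>K, reverse
Step 1:
                   M          A          J
  Initial      0.419       3.08     0.5842
  Change     0.04914   -0.01638   -0.04914
  Equil       0.4681      3.064     0.5351
  solve Keq expr → x = -0.01638; check Q = 4.574
Then add 0.07755 M of M.
Step 2:
                   M          A          J
  Initial     0.5457      3.064     0.5351
  Change    -0.04096    0.01365    0.04096
  Equil       0.5047      3.077      0.576
  solve Keq expr → x = 0.01365; check Q = 4.574
Then change container volume by factor 2 (V_new/V_old).
Step 3:
                   M          A          J
  Initial     0.2524      1.539      0.288
  Change    -0.03042    0.01014    0.03042
  Equil       0.2219      1.549     0.3184
  solve Keq expr → x = 0.01014; check Q = 4.574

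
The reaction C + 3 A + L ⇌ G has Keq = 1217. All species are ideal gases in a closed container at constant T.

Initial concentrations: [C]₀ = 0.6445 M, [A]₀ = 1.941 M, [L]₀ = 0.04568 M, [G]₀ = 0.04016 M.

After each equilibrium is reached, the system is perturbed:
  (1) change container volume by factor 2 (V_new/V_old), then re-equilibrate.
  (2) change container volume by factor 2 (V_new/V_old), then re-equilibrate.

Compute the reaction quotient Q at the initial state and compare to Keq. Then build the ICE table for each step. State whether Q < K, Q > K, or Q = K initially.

Q₀ = 0.1865 vs Keq = 1217 ⇒ Q<K, forward
Step 1:
                    C           A           L           G
  init         0.6445       1.941     0.04568     0.04016
  Δ          -0.04566      -0.137    -0.04566     0.04566
  eq           0.5988       1.804  2.0057e-05     0.08582
  solve Keq expr → x = 0.04566; check Q = 1217
Then change container volume by factor 2 (V_new/V_old).
Step 2:
                    C           A           L           G
  init         0.2994       0.902  1.0028e-05     0.04291
  Δ        1.4955e-04  4.4865e-04  1.4955e-04 -1.4955e-04
  eq           0.2996      0.9025  1.5958e-04     0.04276
  solve Keq expr → x = -1.4955e-04; check Q = 1217
Then change container volume by factor 2 (V_new/V_old).
Step 3:
                    C           A           L           G
  init         0.1498      0.4512  7.9789e-05     0.02138
  Δ          0.001097     0.00329    0.001097   -0.001097
  eq           0.1509      0.4545    0.001176     0.02028
  solve Keq expr → x = -0.001097; check Q = 1217

Q₀ = 0.1865; Q < K (proceeds forward)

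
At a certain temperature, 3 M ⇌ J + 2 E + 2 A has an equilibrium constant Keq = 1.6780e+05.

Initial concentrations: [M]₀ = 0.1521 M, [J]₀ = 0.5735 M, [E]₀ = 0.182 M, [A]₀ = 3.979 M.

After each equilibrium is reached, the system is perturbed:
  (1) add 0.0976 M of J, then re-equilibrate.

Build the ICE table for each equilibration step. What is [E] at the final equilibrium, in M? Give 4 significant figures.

[E]_eq = 0.2718 M

Q₀ = 85.47 vs Keq = 1.6780e+05 ⇒ Q<K, forward
Step 1:
                  M         J         E         A
  I          0.1521    0.5735     0.182     3.979
  C         -0.1356   0.04518   0.09037   0.09037
  E         0.01655    0.6187    0.2724     4.069
  solve Keq expr → x = 0.04518; check Q = 1.6780e+05
Then add 0.0976 M of J.
Step 2:
                  M         J         E         A
  I         0.01655    0.7163    0.2724     4.069
  C       8.0152e-04 -2.6717e-04 -5.3435e-04 -5.3435e-04
  E         0.01735     0.716    0.2718     4.069
  solve Keq expr → x = -2.6717e-04; check Q = 1.6780e+05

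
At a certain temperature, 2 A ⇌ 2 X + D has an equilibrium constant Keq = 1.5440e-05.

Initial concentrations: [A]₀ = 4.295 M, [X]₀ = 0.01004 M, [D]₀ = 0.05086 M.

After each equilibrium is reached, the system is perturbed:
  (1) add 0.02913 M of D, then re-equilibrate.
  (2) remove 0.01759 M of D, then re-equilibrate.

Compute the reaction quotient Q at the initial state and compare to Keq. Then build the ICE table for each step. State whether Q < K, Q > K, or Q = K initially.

Q₀ = 2.7792e-07; Q < K (proceeds forward)

Q₀ = 2.7792e-07 vs Keq = 1.5440e-05 ⇒ Q<K, forward
Step 1:
                    A           X           D
  I             4.295     0.01004     0.05086
  C          -0.05043     0.05043     0.02521
  E             4.245     0.06047     0.07607
  solve Keq expr → x = 0.02521; check Q = 1.5440e-05
Then add 0.02913 M of D.
Step 2:
                    A           X           D
  I             4.245     0.06047      0.1052
  C          0.007951   -0.007951   -0.003975
  E             4.253     0.05252      0.1012
  solve Keq expr → x = -0.003975; check Q = 1.5440e-05
Then remove 0.01759 M of D.
Step 3:
                    A           X           D
  I             4.253     0.05252     0.08364
  C         -0.004447    0.004447    0.002223
  E             4.248     0.05697     0.08586
  solve Keq expr → x = 0.002223; check Q = 1.5440e-05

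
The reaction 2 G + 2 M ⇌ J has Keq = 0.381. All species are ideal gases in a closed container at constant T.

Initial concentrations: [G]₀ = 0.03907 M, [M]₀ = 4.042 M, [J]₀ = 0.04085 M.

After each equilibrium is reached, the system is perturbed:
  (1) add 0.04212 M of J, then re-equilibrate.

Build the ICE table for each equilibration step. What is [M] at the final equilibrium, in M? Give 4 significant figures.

Q₀ = 1.638 vs Keq = 0.381 ⇒ Q>K, reverse
Step 1:
                   G          M          J
  Initial    0.03907      4.042    0.04085
  Change     0.02686    0.02686   -0.01343
  Equil      0.06593      4.069    0.02742
  solve Keq expr → x = -0.01343; check Q = 0.381
Then add 0.04212 M of J.
Step 2:
                   G          M          J
  Initial    0.06593      4.069    0.06954
  Change     0.02749    0.02749   -0.01374
  Equil      0.09342      4.096     0.0558
  solve Keq expr → x = -0.01374; check Q = 0.381

[M]_eq = 4.096 M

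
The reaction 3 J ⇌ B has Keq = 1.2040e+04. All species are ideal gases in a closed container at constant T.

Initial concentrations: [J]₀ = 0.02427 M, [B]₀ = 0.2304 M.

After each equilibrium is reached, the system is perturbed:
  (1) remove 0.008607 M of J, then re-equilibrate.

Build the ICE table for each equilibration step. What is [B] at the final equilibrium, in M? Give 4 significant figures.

[B]_eq = 0.2268 M

Q₀ = 1.6117e+04 vs Keq = 1.2040e+04 ⇒ Q>K, reverse
Step 1:
                   J          B
  Initial    0.02427     0.2304
  Change    0.002446 -8.1535e-04
  Equil      0.02672     0.2296
  solve Keq expr → x = -8.1535e-04; check Q = 1.2040e+04
Then remove 0.008607 M of J.
Step 2:
                   J          B
  Initial    0.01811     0.2296
  Change    0.008497  -0.002832
  Equil      0.02661     0.2268
  solve Keq expr → x = -0.002832; check Q = 1.2040e+04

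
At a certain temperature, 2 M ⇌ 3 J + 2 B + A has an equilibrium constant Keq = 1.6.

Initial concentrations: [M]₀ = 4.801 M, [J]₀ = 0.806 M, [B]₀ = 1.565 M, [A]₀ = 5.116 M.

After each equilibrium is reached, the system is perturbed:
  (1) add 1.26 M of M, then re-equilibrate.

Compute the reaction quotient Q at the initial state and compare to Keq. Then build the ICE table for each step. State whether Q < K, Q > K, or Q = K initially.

Q₀ = 0.2846 vs Keq = 1.6 ⇒ Q<K, forward
Step 1:
                    M           J           B           A
  Initial       4.801       0.806       1.565       5.116
  Change      -0.2785      0.4177      0.2785      0.1392
  Equil         4.523       1.224       1.843       5.255
  solve Keq expr → x = 0.1392; check Q = 1.6
Then add 1.26 M of M.
Step 2:
                    M           J           B           A
  Initial       5.783       1.224       1.843       5.255
  Change     -0.09887      0.1483     0.09887     0.04944
  Equil         5.684       1.372       1.942       5.305
  solve Keq expr → x = 0.04944; check Q = 1.6

Q₀ = 0.2846; Q < K (proceeds forward)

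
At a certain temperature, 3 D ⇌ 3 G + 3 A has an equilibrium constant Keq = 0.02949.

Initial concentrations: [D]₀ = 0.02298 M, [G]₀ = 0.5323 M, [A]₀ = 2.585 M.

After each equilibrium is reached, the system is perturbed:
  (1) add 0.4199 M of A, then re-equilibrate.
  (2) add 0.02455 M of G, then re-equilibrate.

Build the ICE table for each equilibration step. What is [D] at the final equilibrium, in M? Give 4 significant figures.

[D]_eq = 0.5163 M

Q₀ = 2.1468e+05 vs Keq = 0.02949 ⇒ Q>K, reverse
Step 1:
                  D         G         A
  Initial   0.02298    0.5323     2.585
  Change     0.4618   -0.4618   -0.4618
  Equil      0.4847   0.07054     2.123
  solve Keq expr → x = -0.1539; check Q = 0.02949
Then add 0.4199 M of A.
Step 2:
                  D         G         A
  Initial    0.4847   0.07054     2.543
  Change    0.01017  -0.01017  -0.01017
  Equil      0.4949   0.06037     2.533
  solve Keq expr → x = -0.00339; check Q = 0.02949
Then add 0.02455 M of G.
Step 3:
                  D         G         A
  Initial    0.4949   0.08492     2.533
  Change     0.0214   -0.0214   -0.0214
  Equil      0.5163   0.06351     2.512
  solve Keq expr → x = -0.007134; check Q = 0.02949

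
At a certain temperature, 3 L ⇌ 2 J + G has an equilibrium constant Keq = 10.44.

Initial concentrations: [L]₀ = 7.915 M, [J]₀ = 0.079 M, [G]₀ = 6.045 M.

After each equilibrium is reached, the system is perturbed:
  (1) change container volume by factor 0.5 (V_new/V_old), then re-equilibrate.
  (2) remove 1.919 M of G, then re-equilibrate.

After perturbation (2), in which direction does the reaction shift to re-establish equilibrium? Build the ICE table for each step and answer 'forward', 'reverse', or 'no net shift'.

Direction: forward

Q₀ = 7.6085e-05 vs Keq = 10.44 ⇒ Q<K, forward
Step 1:
                    L           J           G
  I             7.915       0.079       6.045
  C             -5.67        3.78        1.89
  E             2.245       3.859       7.935
  solve Keq expr → x = 1.89; check Q = 10.44
Then change container volume by factor 0.5 (V_new/V_old).
Step 2:
                    L           J           G
  I              4.49       7.718       15.87
  C                 0           0           0
  E              4.49       7.718       15.87
  solve Keq expr → x = 0; check Q = 10.44
Then remove 1.919 M of G.
Step 3:
                    L           J           G
  I              4.49       7.718       13.95
  C           -0.1473     0.09821     0.04911
  E             4.343       7.816          14
  solve Keq expr → x = 0.04911; check Q = 10.44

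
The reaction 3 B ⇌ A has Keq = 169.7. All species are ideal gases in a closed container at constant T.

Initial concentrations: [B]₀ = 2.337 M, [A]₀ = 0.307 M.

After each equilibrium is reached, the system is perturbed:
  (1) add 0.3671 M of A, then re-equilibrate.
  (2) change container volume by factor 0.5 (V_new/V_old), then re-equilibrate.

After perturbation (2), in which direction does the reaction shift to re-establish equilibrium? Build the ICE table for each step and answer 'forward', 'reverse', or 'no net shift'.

Q₀ = 0.02405 vs Keq = 169.7 ⇒ Q<K, forward
Step 1:
                    B           A
  init          2.337       0.307
  Δ            -2.155      0.7183
  eq           0.1821       1.025
  solve Keq expr → x = 0.7183; check Q = 169.7
Then add 0.3671 M of A.
Step 2:
                    B           A
  init         0.1821       1.392
  Δ           0.01925   -0.006417
  eq           0.2014       1.386
  solve Keq expr → x = -0.006417; check Q = 169.7
Then change container volume by factor 0.5 (V_new/V_old).
Step 3:
                    B           A
  init         0.4028       2.772
  Δ           -0.1475     0.04918
  eq           0.2552       2.821
  solve Keq expr → x = 0.04918; check Q = 169.7

Direction: forward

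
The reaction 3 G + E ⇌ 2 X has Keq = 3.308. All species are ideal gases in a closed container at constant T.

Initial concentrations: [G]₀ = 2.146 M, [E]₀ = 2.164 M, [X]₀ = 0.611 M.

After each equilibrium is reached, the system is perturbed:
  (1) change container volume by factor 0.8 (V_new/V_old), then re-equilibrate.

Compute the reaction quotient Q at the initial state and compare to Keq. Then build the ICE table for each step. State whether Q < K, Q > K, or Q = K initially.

Q₀ = 0.01746; Q < K (proceeds forward)

Q₀ = 0.01746 vs Keq = 3.308 ⇒ Q<K, forward
Step 1:
                   G          E          X
  I            2.146      2.164      0.611
  C           -1.395    -0.4652     0.9303
  E           0.7505      1.699      1.541
  solve Keq expr → x = 0.4652; check Q = 3.308
Then change container volume by factor 0.8 (V_new/V_old).
Step 2:
                   G          E          X
  I           0.9381      2.124      1.927
  C          -0.1055   -0.03517    0.07033
  E           0.8326      2.088      1.997
  solve Keq expr → x = 0.03517; check Q = 3.308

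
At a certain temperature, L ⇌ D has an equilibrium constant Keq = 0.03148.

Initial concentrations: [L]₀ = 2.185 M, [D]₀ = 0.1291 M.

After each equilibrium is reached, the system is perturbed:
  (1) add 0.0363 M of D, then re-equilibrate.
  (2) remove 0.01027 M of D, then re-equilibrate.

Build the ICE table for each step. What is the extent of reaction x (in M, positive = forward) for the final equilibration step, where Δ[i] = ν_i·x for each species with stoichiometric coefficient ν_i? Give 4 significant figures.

x = 0.009957 M

Q₀ = 0.05908 vs Keq = 0.03148 ⇒ Q>K, reverse
Step 1:
                   L          D
  Initial      2.185     0.1291
  Change     0.05848   -0.05848
  Equil        2.243    0.07062
  solve Keq expr → x = -0.05848; check Q = 0.03148
Then add 0.0363 M of D.
Step 2:
                   L          D
  Initial      2.243     0.1069
  Change     0.03519   -0.03519
  Equil        2.279    0.07173
  solve Keq expr → x = -0.03519; check Q = 0.03148
Then remove 0.01027 M of D.
Step 3:
                   L          D
  Initial      2.279    0.06146
  Change   -0.009957   0.009957
  Equil        2.269    0.07142
  solve Keq expr → x = 0.009957; check Q = 0.03148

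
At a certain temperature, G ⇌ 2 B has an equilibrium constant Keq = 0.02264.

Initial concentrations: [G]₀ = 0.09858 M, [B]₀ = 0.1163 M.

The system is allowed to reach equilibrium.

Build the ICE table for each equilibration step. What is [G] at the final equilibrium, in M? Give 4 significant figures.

Q₀ = 0.1372 vs Keq = 0.02264 ⇒ Q>K, reverse
Step 1:
                    G           B
  I           0.09858      0.1163
  C           0.03106    -0.06212
  E            0.1296     0.05418
  solve Keq expr → x = -0.03106; check Q = 0.02264

[G]_eq = 0.1296 M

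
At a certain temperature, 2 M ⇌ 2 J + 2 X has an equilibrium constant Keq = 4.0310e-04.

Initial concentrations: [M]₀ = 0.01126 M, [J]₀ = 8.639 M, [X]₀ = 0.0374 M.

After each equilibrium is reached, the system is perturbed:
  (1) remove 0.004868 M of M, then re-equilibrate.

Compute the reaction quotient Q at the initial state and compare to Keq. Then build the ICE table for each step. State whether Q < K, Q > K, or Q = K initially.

Q₀ = 823.4 vs Keq = 4.0310e-04 ⇒ Q>K, reverse
Step 1:
                   M          J          X
  I          0.01126      8.639     0.0374
  C          0.03729   -0.03729   -0.03729
  E          0.04855      8.602 1.1331e-04
  solve Keq expr → x = -0.01864; check Q = 4.0310e-04
Then remove 0.004868 M of M.
Step 2:
                   M          J          X
  I          0.04368      8.602 1.1331e-04
  C       1.1336e-05 -1.1336e-05 -1.1336e-05
  E          0.04369      8.602 1.0198e-04
  solve Keq expr → x = -5.6679e-06; check Q = 4.0310e-04

Q₀ = 823.4; Q > K (proceeds reverse)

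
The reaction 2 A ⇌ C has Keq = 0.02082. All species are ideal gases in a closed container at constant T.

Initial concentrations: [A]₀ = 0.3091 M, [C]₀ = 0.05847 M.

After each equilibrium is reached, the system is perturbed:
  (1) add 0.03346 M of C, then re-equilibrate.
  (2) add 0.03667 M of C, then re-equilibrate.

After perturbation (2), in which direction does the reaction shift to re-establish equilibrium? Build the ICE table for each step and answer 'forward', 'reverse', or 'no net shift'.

Direction: reverse

Q₀ = 0.612 vs Keq = 0.02082 ⇒ Q>K, reverse
Step 1:
                    A           C
  init         0.3091     0.05847
  Δ            0.1096    -0.05482
  eq           0.4187    0.003651
  solve Keq expr → x = -0.05482; check Q = 0.02082
Then add 0.03346 M of C.
Step 2:
                    A           C
  init         0.4187     0.03711
  Δ            0.0645    -0.03225
  eq           0.4832    0.004862
  solve Keq expr → x = -0.03225; check Q = 0.02082
Then add 0.03667 M of C.
Step 3:
                    A           C
  init         0.4832     0.04153
  Δ            0.0703    -0.03515
  eq           0.5535    0.006379
  solve Keq expr → x = -0.03515; check Q = 0.02082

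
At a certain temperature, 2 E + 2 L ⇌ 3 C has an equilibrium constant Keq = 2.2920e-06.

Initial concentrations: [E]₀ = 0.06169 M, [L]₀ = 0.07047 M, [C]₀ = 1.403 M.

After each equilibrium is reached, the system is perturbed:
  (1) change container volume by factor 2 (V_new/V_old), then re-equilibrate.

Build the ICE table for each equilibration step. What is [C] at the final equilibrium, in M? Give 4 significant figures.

[C]_eq = 0.005194 M

Q₀ = 1.4613e+05 vs Keq = 2.2920e-06 ⇒ Q>K, reverse
Step 1:
                    E           L           C
  init        0.06169     0.07047       1.403
  Δ            0.9266      0.9266       -1.39
  eq           0.9883      0.9971     0.01306
  solve Keq expr → x = -0.4633; check Q = 2.2920e-06
Then change container volume by factor 2 (V_new/V_old).
Step 2:
                    E           L           C
  init         0.4942      0.4985    0.006528
  Δ        8.8960e-04  8.8960e-04   -0.001334
  eq            0.495      0.4994    0.005194
  solve Keq expr → x = -4.4480e-04; check Q = 2.2920e-06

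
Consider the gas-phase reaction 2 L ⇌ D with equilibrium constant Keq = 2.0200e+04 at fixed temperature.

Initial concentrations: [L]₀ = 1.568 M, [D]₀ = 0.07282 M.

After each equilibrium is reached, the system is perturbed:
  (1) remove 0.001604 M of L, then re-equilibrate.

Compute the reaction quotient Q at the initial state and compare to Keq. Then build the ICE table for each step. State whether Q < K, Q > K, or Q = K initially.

Q₀ = 0.02962 vs Keq = 2.0200e+04 ⇒ Q<K, forward
Step 1:
                    L           D
  Initial       1.568     0.07282
  Change       -1.561      0.7807
  Equil        0.0065      0.8536
  solve Keq expr → x = 0.7807; check Q = 2.0200e+04
Then remove 0.001604 M of L.
Step 2:
                    L           D
  Initial    0.004896      0.8536
  Change     0.001601 -8.0048e-04
  Equil      0.006497      0.8528
  solve Keq expr → x = -8.0048e-04; check Q = 2.0200e+04

Q₀ = 0.02962; Q < K (proceeds forward)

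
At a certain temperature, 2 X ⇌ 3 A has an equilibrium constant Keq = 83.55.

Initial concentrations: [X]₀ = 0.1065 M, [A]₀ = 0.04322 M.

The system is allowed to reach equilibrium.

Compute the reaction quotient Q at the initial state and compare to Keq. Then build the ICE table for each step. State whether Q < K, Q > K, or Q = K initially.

Q₀ = 0.007118; Q < K (proceeds forward)

Q₀ = 0.007118 vs Keq = 83.55 ⇒ Q<K, forward
Step 1:
                    X           A
  I            0.1065     0.04322
  C          -0.09748      0.1462
  E          0.009021      0.1894
  solve Keq expr → x = 0.04874; check Q = 83.55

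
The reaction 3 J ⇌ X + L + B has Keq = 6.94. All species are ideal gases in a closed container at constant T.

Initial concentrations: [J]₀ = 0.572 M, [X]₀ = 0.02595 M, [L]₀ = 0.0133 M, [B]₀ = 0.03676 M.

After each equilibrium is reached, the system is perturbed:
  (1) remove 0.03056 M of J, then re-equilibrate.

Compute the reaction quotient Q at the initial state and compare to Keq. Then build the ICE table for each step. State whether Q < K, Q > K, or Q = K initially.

Q₀ = 6.7792e-05 vs Keq = 6.94 ⇒ Q<K, forward
Step 1:
                    J           X           L           B
  init          0.572     0.02595      0.0133     0.03676
  Δ           -0.4757      0.1586      0.1586      0.1586
  eq          0.09628      0.1845      0.1719      0.1953
  solve Keq expr → x = 0.1586; check Q = 6.94
Then remove 0.03056 M of J.
Step 2:
                    J           X           L           B
  init        0.06572      0.1845      0.1719      0.1953
  Δ           0.02601   -0.008669   -0.008669   -0.008669
  eq          0.09173      0.1759      0.1632      0.1867
  solve Keq expr → x = -0.008669; check Q = 6.94

Q₀ = 6.7792e-05; Q < K (proceeds forward)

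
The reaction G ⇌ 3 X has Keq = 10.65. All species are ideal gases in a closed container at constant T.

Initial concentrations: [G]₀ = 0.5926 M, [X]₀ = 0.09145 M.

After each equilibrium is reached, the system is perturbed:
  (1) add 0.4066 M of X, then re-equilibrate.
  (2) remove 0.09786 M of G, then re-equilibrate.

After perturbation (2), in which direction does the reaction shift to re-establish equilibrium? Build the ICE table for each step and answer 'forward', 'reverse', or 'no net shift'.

Q₀ = 0.001291 vs Keq = 10.65 ⇒ Q<K, forward
Step 1:
                  G         X
  I          0.5926   0.09145
  C          -0.396     1.188
  E          0.1966     1.279
  solve Keq expr → x = 0.396; check Q = 10.65
Then add 0.4066 M of X.
Step 2:
                  G         X
  I          0.1966     1.686
  C         0.08263   -0.2479
  E          0.2793     1.438
  solve Keq expr → x = -0.08263; check Q = 10.65
Then remove 0.09786 M of G.
Step 3:
                  G         X
  I          0.1814     1.438
  C         0.03743   -0.1123
  E          0.2188     1.326
  solve Keq expr → x = -0.03743; check Q = 10.65

Direction: reverse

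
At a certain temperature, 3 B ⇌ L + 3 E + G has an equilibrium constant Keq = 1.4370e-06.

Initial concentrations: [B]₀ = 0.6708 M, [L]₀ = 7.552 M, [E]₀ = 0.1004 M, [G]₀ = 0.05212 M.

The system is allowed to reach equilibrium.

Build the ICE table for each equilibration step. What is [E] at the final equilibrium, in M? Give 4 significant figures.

Q₀ = 0.00132 vs Keq = 1.4370e-06 ⇒ Q>K, reverse
Step 1:
                   B          L          E          G
  Initial     0.6708      7.552     0.1004    0.05212
  Change     0.08524   -0.02841   -0.08524   -0.02841
  Equil        0.756      7.524    0.01516    0.02371
  solve Keq expr → x = -0.02841; check Q = 1.4370e-06

[E]_eq = 0.01516 M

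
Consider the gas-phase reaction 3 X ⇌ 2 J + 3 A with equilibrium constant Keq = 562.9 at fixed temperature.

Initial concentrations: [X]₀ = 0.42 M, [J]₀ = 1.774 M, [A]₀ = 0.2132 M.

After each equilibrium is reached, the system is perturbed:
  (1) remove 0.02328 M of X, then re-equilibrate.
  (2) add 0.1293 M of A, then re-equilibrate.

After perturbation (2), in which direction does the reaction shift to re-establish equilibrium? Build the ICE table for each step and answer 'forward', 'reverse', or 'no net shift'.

Q₀ = 0.4116 vs Keq = 562.9 ⇒ Q<K, forward
Step 1:
                   X          J          A
  init          0.42      1.774     0.2132
  Δ          -0.3183     0.2122     0.3183
  eq          0.1017      1.986     0.5315
  solve Keq expr → x = 0.1061; check Q = 562.9
Then remove 0.02328 M of X.
Step 2:
                   X          J          A
  init       0.07843      1.986     0.5315
  Δ          0.01919   -0.01279   -0.01919
  eq         0.09762      1.973     0.5123
  solve Keq expr → x = -0.006396; check Q = 562.9
Then add 0.1293 M of A.
Step 3:
                   X          J          A
  init       0.09762      1.973     0.6416
  Δ          0.02024   -0.01349   -0.02024
  eq          0.1179       1.96     0.6214
  solve Keq expr → x = -0.006747; check Q = 562.9

Direction: reverse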